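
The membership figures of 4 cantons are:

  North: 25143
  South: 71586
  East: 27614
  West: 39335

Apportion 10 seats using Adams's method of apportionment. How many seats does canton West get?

2

Standard divisor 163678/10 ≈ 16367.8; standard quotas: North 1.536, South 4.374, East 1.687, West 2.403.
Rounding up gives 2, 5, 2, 3 = 12 seats, so the divisor must be adjusted.
With modified divisor 21800: modified quotas North 1.153, South 3.284, East 1.267, West 1.804.
Rounding up: North 2, South 4, East 2, West 2 (total 10).
West receives 2.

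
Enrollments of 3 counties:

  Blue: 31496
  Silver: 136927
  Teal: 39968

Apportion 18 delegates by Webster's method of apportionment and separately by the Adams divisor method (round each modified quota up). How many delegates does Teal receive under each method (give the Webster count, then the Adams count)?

Webster: Blue 3, Silver 12, Teal 3.
Adams: Blue 3, Silver 11, Teal 4.
Teal gets 3 under Webster and 4 under Adams.

3 and 4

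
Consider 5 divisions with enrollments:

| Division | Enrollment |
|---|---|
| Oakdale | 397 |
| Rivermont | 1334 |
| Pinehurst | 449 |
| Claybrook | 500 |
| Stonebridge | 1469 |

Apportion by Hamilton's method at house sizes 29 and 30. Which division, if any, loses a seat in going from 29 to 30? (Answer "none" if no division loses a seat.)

Claybrook

At 29 seats: Oakdale 3, Rivermont 9, Pinehurst 3, Claybrook 4, Stonebridge 10.
At 30 seats: Oakdale 3, Rivermont 10, Pinehurst 3, Claybrook 3, Stonebridge 11.
Claybrook drops from 4 to 3.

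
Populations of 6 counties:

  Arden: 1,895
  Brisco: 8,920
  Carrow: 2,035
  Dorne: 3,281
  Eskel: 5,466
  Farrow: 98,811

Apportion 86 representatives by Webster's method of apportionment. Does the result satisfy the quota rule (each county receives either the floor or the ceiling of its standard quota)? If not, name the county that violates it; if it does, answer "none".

Farrow

Standard quotas: Arden 1.353, Brisco 6.371, Carrow 1.453, Dorne 2.343, Eskel 3.904, Farrow 70.575.
Webster allocation: Arden 1, Brisco 6, Carrow 1, Dorne 2, Eskel 4, Farrow 72.
Farrow has quota 70.575 (lower 70, upper 71) but receives 72 — outside the quota interval.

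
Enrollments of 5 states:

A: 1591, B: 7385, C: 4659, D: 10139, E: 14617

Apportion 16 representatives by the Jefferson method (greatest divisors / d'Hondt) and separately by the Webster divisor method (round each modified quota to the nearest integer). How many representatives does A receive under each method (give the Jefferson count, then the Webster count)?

Jefferson: A 0, B 3, C 2, D 4, E 7.
Webster: A 1, B 3, C 2, D 4, E 6.
A gets 0 under Jefferson and 1 under Webster.

0 and 1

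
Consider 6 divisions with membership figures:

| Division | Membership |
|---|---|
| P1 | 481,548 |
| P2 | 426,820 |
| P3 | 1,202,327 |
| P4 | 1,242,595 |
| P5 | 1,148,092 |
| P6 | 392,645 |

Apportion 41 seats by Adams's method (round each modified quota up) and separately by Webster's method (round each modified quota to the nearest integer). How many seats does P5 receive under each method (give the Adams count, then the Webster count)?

9 and 10

Adams: P1 4, P2 4, P3 10, P4 10, P5 9, P6 4.
Webster: P1 4, P2 4, P3 10, P4 10, P5 10, P6 3.
P5 gets 9 under Adams and 10 under Webster.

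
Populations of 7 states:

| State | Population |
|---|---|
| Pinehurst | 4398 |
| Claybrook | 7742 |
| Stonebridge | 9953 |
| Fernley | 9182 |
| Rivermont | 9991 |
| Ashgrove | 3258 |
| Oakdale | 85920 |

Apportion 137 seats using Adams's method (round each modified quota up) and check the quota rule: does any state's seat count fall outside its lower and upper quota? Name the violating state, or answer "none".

Standard quotas: Pinehurst 4.619, Claybrook 8.131, Stonebridge 10.453, Fernley 9.643, Rivermont 10.493, Ashgrove 3.422, Oakdale 90.238.
Adams allocation: Pinehurst 5, Claybrook 8, Stonebridge 11, Fernley 10, Rivermont 11, Ashgrove 4, Oakdale 88.
Oakdale has quota 90.238 (lower 90, upper 91) but receives 88 — outside the quota interval.

Oakdale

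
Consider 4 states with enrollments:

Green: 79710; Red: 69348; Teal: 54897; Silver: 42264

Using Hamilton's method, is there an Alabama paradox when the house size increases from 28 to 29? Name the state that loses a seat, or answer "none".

At 28 seats: Green 9, Red 8, Teal 6, Silver 5.
At 29 seats: Green 9, Red 8, Teal 7, Silver 5.
No state's allocation decreased.

none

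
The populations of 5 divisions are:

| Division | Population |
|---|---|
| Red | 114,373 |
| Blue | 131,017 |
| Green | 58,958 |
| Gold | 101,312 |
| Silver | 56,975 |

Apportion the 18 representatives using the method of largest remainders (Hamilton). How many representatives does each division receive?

The standard divisor is 462635/18 ≈ 25701.944.
Standard quotas: Red 4.4500, Blue 5.0976, Green 2.2939, Gold 3.9418, Silver 2.2168.
Lower quotas: Red 4, Blue 5, Green 2, Gold 3, Silver 2 (sum 16, leaving 2 seats).
Remainders in descending order: Gold 0.9418, Red 0.4500, Green 0.2939, Silver 0.2168, Blue 0.0976.
Largest remainders: Gold, Red receive the extra seats.

Red: 5, Blue: 5, Green: 2, Gold: 4, Silver: 2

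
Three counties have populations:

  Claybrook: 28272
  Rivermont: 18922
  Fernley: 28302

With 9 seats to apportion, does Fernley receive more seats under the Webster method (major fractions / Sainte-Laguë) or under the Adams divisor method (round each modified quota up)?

Webster: Claybrook 3, Rivermont 2, Fernley 4.
Adams: Claybrook 3, Rivermont 3, Fernley 3.
Fernley gets 4 under Webster and 3 under Adams.

Webster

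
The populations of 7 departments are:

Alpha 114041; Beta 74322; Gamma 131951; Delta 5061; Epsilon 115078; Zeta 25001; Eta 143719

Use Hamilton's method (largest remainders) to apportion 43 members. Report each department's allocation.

Standard divisor: 609173 ÷ 43 ≈ 14166.814.
Standard quotas: Alpha 8.0499, Beta 5.2462, Gamma 9.3141, Delta 0.3572, Epsilon 8.1231, Zeta 1.7648, Eta 10.1448.
Lower quotas: Alpha 8, Beta 5, Gamma 9, Delta 0, Epsilon 8, Zeta 1, Eta 10 (sum 41, leaving 2 seats).
Remainders in descending order: Zeta 0.7648, Delta 0.3572, Gamma 0.3141, Beta 0.2462, Eta 0.1448, Epsilon 0.1231, Alpha 0.0499.
The surplus seats go to Zeta, Delta.

Alpha=8, Beta=5, Gamma=9, Delta=1, Epsilon=8, Zeta=2, Eta=10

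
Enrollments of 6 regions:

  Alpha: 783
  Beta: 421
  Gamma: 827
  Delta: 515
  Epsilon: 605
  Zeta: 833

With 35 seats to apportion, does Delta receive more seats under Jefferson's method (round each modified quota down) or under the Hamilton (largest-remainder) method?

Jefferson: Alpha 7, Beta 4, Gamma 7, Delta 4, Epsilon 5, Zeta 8.
Hamilton: Alpha 7, Beta 4, Gamma 7, Delta 5, Epsilon 5, Zeta 7.
Delta gets 4 under Jefferson and 5 under Hamilton.

Hamilton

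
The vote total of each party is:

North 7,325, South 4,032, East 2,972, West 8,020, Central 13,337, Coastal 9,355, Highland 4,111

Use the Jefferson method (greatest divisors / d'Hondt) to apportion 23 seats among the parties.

North: 3, South: 2, East: 1, West: 4, Central: 7, Coastal: 4, Highland: 2

Standard divisor 49152/23 ≈ 2137.043; standard quotas: North 3.428, South 1.887, East 1.391, West 3.753, Central 6.241, Coastal 4.378, Highland 1.924.
Rounding down gives 3, 1, 1, 3, 6, 4, 1 = 19 seats, so the divisor must be adjusted.
With modified divisor 1890: modified quotas North 3.876, South 2.133, East 1.572, West 4.243, Central 7.057, Coastal 4.950, Highland 2.175.
Rounding down: North 3, South 2, East 1, West 4, Central 7, Coastal 4, Highland 2 (total 23).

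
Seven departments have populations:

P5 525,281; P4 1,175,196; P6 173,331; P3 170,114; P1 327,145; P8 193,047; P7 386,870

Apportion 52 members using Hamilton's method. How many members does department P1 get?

6

Standard divisor: 2950984 ÷ 52 ≈ 56749.692.
Standard quotas: P5 9.2561, P4 20.7084, P6 3.0543, P3 2.9976, P1 5.7647, P8 3.4017, P7 6.8171.
Lower quotas: P5 9, P4 20, P6 3, P3 2, P1 5, P8 3, P7 6 (sum 48, leaving 4 seats).
Remainders in descending order: P3 0.9976, P7 0.8171, P1 0.7647, P4 0.7084, P8 0.4017, P5 0.2561, P6 0.0543.
Largest remainders: P3, P7, P1, P4 receive the extra seats.
P1 receives 6.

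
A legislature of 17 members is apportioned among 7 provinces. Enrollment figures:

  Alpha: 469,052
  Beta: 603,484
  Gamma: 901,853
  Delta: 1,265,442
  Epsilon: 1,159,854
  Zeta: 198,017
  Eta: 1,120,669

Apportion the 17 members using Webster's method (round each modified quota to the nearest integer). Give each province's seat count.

Alpha: 1; Beta: 2; Gamma: 3; Delta: 4; Epsilon: 3; Zeta: 1; Eta: 3

Standard divisor 5718371/17 ≈ 336374.765; standard quotas: Alpha 1.394, Beta 1.794, Gamma 2.681, Delta 3.762, Epsilon 3.448, Zeta 0.589, Eta 3.332.
Rounding to the nearest integer gives Alpha 1, Beta 2, Gamma 3, Delta 4, Epsilon 3, Zeta 1, Eta 3 — total 17, matching the house size, so no adjustment is needed.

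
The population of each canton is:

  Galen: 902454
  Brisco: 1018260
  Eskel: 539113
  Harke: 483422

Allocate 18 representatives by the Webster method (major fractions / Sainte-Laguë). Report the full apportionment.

Galen: 6; Brisco: 6; Eskel: 3; Harke: 3

Standard divisor 2943249/18 ≈ 163513.833; standard quotas: Galen 5.519, Brisco 6.227, Eskel 3.297, Harke 2.956.
Rounding to the nearest integer gives Galen 6, Brisco 6, Eskel 3, Harke 3 — total 18, matching the house size, so no adjustment is needed.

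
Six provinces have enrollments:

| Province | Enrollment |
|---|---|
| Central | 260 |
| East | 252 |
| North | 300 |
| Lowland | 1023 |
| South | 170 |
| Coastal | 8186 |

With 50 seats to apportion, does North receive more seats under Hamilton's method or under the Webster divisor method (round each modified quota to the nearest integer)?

Hamilton

Hamilton: Central 1, East 1, North 2, Lowland 5, South 1, Coastal 40.
Webster: Central 1, East 1, North 1, Lowland 5, South 1, Coastal 41.
North gets 2 under Hamilton and 1 under Webster.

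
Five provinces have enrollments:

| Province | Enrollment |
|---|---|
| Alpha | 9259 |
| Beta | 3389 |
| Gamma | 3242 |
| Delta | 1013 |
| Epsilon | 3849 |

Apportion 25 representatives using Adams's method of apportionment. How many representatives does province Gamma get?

4

Standard divisor 20752/25 ≈ 830.08; standard quotas: Alpha 11.154, Beta 4.083, Gamma 3.906, Delta 1.220, Epsilon 4.637.
Rounding up gives 12, 5, 4, 2, 5 = 28 seats, so the divisor must be adjusted.
With modified divisor 940: modified quotas Alpha 9.850, Beta 3.605, Gamma 3.449, Delta 1.078, Epsilon 4.095.
Rounding up: Alpha 10, Beta 4, Gamma 4, Delta 2, Epsilon 5 (total 25).
Gamma receives 4.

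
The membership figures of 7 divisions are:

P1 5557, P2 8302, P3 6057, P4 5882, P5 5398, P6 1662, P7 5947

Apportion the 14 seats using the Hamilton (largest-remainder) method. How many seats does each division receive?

P1=2, P2=3, P3=2, P4=2, P5=2, P6=1, P7=2

The standard divisor is 38805/14 ≈ 2771.786.
Standard quotas: P1 2.0048, P2 2.9952, P3 2.1852, P4 2.1221, P5 1.9475, P6 0.5996, P7 2.1455.
Lower quotas: P1 2, P2 2, P3 2, P4 2, P5 1, P6 0, P7 2 (sum 11, leaving 3 seats).
Remainders in descending order: P2 0.9952, P5 0.9475, P6 0.5996, P3 0.1852, P7 0.1455, P4 0.1221, P1 0.0048.
Largest remainders: P2, P5, P6 receive the extra seats.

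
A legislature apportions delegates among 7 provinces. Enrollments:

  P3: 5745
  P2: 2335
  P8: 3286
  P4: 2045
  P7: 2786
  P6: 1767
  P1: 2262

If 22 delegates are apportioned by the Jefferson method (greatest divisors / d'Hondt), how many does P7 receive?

Standard divisor 20226/22 ≈ 919.364; standard quotas: P3 6.249, P2 2.540, P8 3.574, P4 2.224, P7 3.030, P6 1.922, P1 2.460.
Rounding down gives 6, 2, 3, 2, 3, 1, 2 = 19 seats, so the divisor must be adjusted.
With modified divisor 800: modified quotas P3 7.181, P2 2.919, P8 4.107, P4 2.556, P7 3.482, P6 2.209, P1 2.828.
Rounding down: P3 7, P2 2, P8 4, P4 2, P7 3, P6 2, P1 2 (total 22).
P7 receives 3.

3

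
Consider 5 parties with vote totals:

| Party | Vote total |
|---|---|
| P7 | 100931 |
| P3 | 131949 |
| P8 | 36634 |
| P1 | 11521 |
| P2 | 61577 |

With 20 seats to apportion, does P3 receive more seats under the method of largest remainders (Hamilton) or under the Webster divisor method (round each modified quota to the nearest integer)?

Hamilton

Hamilton: P7 6, P3 8, P8 2, P1 1, P2 3.
Webster: P7 6, P3 7, P8 2, P1 1, P2 4.
P3 gets 8 under Hamilton and 7 under Webster.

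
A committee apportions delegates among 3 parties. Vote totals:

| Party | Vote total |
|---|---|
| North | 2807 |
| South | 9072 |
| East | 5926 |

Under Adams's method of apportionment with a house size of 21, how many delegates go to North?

4

Standard divisor 17805/21 ≈ 847.857; standard quotas: North 3.311, South 10.700, East 6.989.
Rounding up gives 4, 11, 7 = 22 seats, so the divisor must be adjusted.
With modified divisor 920: modified quotas North 3.051, South 9.861, East 6.441.
Rounding up: North 4, South 10, East 7 (total 21).
North receives 4.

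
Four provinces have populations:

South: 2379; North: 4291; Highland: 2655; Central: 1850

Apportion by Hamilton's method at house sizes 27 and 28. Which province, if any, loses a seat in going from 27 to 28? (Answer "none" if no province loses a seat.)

Central

At 27 seats: South 6, North 10, Highland 6, Central 5.
At 28 seats: South 6, North 11, Highland 7, Central 4.
Central drops from 5 to 4.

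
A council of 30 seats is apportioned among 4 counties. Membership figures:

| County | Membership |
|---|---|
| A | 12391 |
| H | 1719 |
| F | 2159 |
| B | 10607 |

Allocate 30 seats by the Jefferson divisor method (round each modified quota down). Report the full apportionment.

Standard divisor 26876/30 ≈ 895.867; standard quotas: A 13.831, H 1.919, F 2.410, B 11.840.
Rounding down gives 13, 1, 2, 11 = 27 seats, so the divisor must be adjusted.
With modified divisor 840: modified quotas A 14.751, H 2.046, F 2.570, B 12.627.
Rounding down: A 14, H 2, F 2, B 12 (total 30).

A=14; H=2; F=2; B=12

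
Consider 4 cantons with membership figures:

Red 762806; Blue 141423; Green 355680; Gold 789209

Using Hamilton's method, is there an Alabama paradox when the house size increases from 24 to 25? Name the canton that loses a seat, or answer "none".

At 24 seats: Red 9, Blue 2, Green 4, Gold 9.
At 25 seats: Red 9, Blue 2, Green 4, Gold 10.
No canton's allocation decreased.

none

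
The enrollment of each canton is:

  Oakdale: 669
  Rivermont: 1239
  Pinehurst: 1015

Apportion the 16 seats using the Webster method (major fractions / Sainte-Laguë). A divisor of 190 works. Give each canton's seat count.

Oakdale: 4; Rivermont: 7; Pinehurst: 5

With modified divisor 190: modified quotas Oakdale 3.521, Rivermont 6.521, Pinehurst 5.342.
Rounding to the nearest integer: Oakdale 4, Rivermont 7, Pinehurst 5 (total 16).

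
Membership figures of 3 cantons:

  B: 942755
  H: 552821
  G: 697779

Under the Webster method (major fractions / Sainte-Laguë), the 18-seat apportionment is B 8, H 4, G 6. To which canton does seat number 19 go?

H

Priority for the next seat is population ÷ (current seats + 0.5).
Priorities: B 110912.353, H 122849.111, G 107350.615.
Highest priority: H.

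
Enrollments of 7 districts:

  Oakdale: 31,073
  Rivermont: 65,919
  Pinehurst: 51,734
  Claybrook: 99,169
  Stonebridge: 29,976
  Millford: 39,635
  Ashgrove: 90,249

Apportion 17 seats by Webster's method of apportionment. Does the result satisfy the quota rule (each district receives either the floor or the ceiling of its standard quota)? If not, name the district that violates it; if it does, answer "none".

none

Standard quotas: Oakdale 1.295, Rivermont 2.748, Pinehurst 2.157, Claybrook 4.135, Stonebridge 1.250, Millford 1.652, Ashgrove 3.763.
Webster allocation: Oakdale 1, Rivermont 3, Pinehurst 2, Claybrook 4, Stonebridge 1, Millford 2, Ashgrove 4.
Every allocation lies between the lower and upper quota.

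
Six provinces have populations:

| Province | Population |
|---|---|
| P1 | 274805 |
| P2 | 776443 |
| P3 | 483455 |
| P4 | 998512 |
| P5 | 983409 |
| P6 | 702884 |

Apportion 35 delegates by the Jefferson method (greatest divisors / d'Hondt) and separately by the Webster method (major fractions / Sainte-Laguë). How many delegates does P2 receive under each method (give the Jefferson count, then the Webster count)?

6 and 7

Jefferson: P1 2, P2 6, P3 4, P4 9, P5 8, P6 6.
Webster: P1 2, P2 7, P3 4, P4 8, P5 8, P6 6.
P2 gets 6 under Jefferson and 7 under Webster.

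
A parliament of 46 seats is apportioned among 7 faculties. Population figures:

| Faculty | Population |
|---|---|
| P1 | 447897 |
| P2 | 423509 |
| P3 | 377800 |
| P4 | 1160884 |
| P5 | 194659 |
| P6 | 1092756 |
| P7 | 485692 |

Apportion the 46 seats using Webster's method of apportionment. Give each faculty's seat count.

Standard divisor 4183197/46 ≈ 90939.065; standard quotas: P1 4.925, P2 4.657, P3 4.154, P4 12.766, P5 2.141, P6 12.016, P7 5.341.
Rounding to the nearest integer gives P1 5, P2 5, P3 4, P4 13, P5 2, P6 12, P7 5 — total 46, matching the house size, so no adjustment is needed.

P1 5; P2 5; P3 4; P4 13; P5 2; P6 12; P7 5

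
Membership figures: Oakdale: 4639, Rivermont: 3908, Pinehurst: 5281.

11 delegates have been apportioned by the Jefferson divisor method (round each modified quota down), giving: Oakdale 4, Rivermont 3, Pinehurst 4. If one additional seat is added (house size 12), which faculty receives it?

Pinehurst

Priority for the next seat is population ÷ (current seats + 1).
Priorities: Oakdale 927.800, Rivermont 977.000, Pinehurst 1056.200.
Highest priority: Pinehurst.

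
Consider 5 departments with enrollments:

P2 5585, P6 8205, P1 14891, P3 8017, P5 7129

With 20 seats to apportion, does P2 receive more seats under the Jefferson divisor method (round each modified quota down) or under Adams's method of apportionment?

Adams

Jefferson: P2 2, P6 4, P1 7, P3 4, P5 3.
Adams: P2 3, P6 4, P1 6, P3 4, P5 3.
P2 gets 2 under Jefferson and 3 under Adams.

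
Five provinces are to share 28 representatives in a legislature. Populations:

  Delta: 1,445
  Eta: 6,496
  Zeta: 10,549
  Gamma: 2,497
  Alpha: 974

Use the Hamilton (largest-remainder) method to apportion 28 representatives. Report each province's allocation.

Standard divisor: 21961 ÷ 28 ≈ 784.321.
Standard quotas: Delta 1.8424, Eta 8.2823, Zeta 13.4498, Gamma 3.1836, Alpha 1.2418.
Lower quotas: Delta 1, Eta 8, Zeta 13, Gamma 3, Alpha 1 (sum 26, leaving 2 seats).
Remainders in descending order: Delta 0.8424, Zeta 0.4498, Eta 0.2823, Alpha 0.2418, Gamma 0.1836.
Largest remainders: Delta, Zeta receive the extra seats.

Delta 2, Eta 8, Zeta 14, Gamma 3, Alpha 1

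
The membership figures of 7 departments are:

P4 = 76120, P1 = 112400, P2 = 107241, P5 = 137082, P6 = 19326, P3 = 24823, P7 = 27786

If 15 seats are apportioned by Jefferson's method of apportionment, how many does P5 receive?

5

Standard divisor 504778/15 ≈ 33651.867; standard quotas: P4 2.262, P1 3.340, P2 3.187, P5 4.074, P6 0.574, P3 0.738, P7 0.826.
Rounding down gives 2, 3, 3, 4, 0, 0, 0 = 12 seats, so the divisor must be adjusted.
With modified divisor 27100: modified quotas P4 2.809, P1 4.148, P2 3.957, P5 5.058, P6 0.713, P3 0.916, P7 1.025.
Rounding down: P4 2, P1 4, P2 3, P5 5, P6 0, P3 0, P7 1 (total 15).
P5 receives 5.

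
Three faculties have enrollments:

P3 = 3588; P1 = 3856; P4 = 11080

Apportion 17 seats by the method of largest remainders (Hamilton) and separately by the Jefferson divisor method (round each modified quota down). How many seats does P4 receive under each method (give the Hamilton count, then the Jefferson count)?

Hamilton: P3 3, P1 4, P4 10.
Jefferson: P3 3, P1 3, P4 11.
P4 gets 10 under Hamilton and 11 under Jefferson.

10 and 11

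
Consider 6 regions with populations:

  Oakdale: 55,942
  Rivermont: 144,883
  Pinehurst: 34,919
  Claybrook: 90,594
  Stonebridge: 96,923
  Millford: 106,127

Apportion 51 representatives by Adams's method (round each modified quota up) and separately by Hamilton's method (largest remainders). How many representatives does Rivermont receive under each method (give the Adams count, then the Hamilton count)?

13 and 14

Adams: Oakdale 6, Rivermont 13, Pinehurst 4, Claybrook 9, Stonebridge 9, Millford 10.
Hamilton: Oakdale 6, Rivermont 14, Pinehurst 3, Claybrook 9, Stonebridge 9, Millford 10.
Rivermont gets 13 under Adams and 14 under Hamilton.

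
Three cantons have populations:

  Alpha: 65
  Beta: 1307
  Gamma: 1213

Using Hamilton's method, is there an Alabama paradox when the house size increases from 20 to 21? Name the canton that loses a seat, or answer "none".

Alpha

At 20 seats: Alpha 1, Beta 10, Gamma 9.
At 21 seats: Alpha 0, Beta 11, Gamma 10.
Alpha drops from 1 to 0.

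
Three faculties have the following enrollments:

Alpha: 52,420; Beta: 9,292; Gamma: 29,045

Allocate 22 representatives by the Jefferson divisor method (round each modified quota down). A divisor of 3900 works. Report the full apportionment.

With modified divisor 3900: modified quotas Alpha 13.441, Beta 2.383, Gamma 7.447.
Rounding down: Alpha 13, Beta 2, Gamma 7 (total 22).

Alpha 13, Beta 2, Gamma 7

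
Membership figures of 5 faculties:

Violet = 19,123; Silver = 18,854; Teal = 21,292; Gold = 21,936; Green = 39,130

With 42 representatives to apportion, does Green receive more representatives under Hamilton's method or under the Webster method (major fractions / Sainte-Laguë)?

Hamilton

Hamilton: Violet 7, Silver 6, Teal 7, Gold 8, Green 14.
Webster: Violet 7, Silver 7, Teal 7, Gold 8, Green 13.
Green gets 14 under Hamilton and 13 under Webster.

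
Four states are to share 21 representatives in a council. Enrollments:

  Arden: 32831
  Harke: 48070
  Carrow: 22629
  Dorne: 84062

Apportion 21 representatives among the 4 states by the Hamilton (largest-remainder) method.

Arden 4, Harke 5, Carrow 3, Dorne 9

The standard divisor is 187592/21 ≈ 8932.952.
Standard quotas: Arden 3.6753, Harke 5.3812, Carrow 2.5332, Dorne 9.4103.
Lower quotas: Arden 3, Harke 5, Carrow 2, Dorne 9 (sum 19, leaving 2 seats).
Remainders in descending order: Arden 0.6753, Carrow 0.5332, Dorne 0.4103, Harke 0.3812.
The surplus seats go to Arden, Carrow.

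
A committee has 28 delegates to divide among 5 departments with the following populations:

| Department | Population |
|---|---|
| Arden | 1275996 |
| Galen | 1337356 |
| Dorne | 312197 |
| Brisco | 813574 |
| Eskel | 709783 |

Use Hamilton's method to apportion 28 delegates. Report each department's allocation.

Arden=8; Galen=8; Dorne=2; Brisco=5; Eskel=5

The standard divisor is 4448906/28 ≈ 158889.5.
Standard quotas: Arden 8.0307, Galen 8.4169, Dorne 1.9649, Brisco 5.1204, Eskel 4.4671.
Lower quotas: Arden 8, Galen 8, Dorne 1, Brisco 5, Eskel 4 (sum 26, leaving 2 seats).
Remainders in descending order: Dorne 0.9649, Eskel 0.4671, Galen 0.4169, Brisco 0.1204, Arden 0.0307.
The surplus seats go to Dorne, Eskel.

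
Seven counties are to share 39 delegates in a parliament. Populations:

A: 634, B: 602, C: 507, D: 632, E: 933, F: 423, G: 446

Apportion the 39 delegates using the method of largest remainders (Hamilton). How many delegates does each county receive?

The standard divisor is 4177/39 ≈ 107.103.
Standard quotas: A 5.920, B 5.621, C 4.734, D 5.901, E 8.711, F 3.949, G 4.164.
Lower quotas: A 5, B 5, C 4, D 5, E 8, F 3, G 4 (sum 34, leaving 5 seats).
Remainders in descending order: F 0.949, A 0.920, D 0.901, C 0.734, E 0.711, B 0.621, G 0.164.
Largest remainders: F, A, D, C, E receive the extra seats.

A 6, B 5, C 5, D 6, E 9, F 4, G 4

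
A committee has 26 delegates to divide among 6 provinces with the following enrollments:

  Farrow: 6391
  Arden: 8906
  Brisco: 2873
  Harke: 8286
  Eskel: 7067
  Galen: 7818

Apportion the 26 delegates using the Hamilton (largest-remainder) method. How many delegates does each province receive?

Farrow=4; Arden=6; Brisco=2; Harke=5; Eskel=4; Galen=5

Total 41341; standard divisor 41341/26 ≈ 1590.038.
Standard quotas: Farrow 4.0194, Arden 5.6011, Brisco 1.8069, Harke 5.2112, Eskel 4.4445, Galen 4.9169.
Lower quotas: Farrow 4, Arden 5, Brisco 1, Harke 5, Eskel 4, Galen 4 (sum 23, leaving 3 seats).
Remainders in descending order: Galen 0.9169, Brisco 0.8069, Arden 0.6011, Eskel 0.4445, Harke 0.2112, Farrow 0.0194.
Largest remainders: Galen, Brisco, Arden receive the extra seats.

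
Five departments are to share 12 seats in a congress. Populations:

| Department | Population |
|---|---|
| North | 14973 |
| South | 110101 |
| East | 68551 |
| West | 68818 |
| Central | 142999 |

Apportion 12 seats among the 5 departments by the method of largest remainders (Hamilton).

North 1, South 3, East 2, West 2, Central 4

Total 405442; standard divisor 405442/12 ≈ 33786.833.
Standard quotas: North 0.4432, South 3.2587, East 2.0289, West 2.0368, Central 4.2324.
Lower quotas: North 0, South 3, East 2, West 2, Central 4 (sum 11, leaving 1 seat).
Remainders in descending order: North 0.4432, South 0.2587, Central 0.2324, West 0.0368, East 0.0289.
Largest remainder: North receives the extra seat.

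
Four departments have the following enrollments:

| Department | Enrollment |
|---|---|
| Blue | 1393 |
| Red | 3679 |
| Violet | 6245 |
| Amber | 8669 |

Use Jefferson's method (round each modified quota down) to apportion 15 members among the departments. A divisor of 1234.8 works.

Blue=1; Red=2; Violet=5; Amber=7

With modified divisor 1234.8: modified quotas Blue 1.128, Red 2.979, Violet 5.057, Amber 7.021.
Rounding down: Blue 1, Red 2, Violet 5, Amber 7 (total 15).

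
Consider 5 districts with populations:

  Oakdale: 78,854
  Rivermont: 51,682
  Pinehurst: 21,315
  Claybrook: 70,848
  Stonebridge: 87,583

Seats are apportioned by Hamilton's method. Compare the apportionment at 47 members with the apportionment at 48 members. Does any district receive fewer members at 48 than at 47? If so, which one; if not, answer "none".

At 47 seats: Oakdale 12, Rivermont 8, Pinehurst 3, Claybrook 11, Stonebridge 13.
At 48 seats: Oakdale 12, Rivermont 8, Pinehurst 3, Claybrook 11, Stonebridge 14.
No district's allocation decreased.

none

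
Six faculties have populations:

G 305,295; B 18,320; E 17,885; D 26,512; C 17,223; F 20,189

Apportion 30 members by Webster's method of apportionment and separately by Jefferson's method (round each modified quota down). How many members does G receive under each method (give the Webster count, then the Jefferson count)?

Webster: G 23, B 1, E 1, D 2, C 1, F 2.
Jefferson: G 24, B 1, E 1, D 2, C 1, F 1.
G gets 23 under Webster and 24 under Jefferson.

23 and 24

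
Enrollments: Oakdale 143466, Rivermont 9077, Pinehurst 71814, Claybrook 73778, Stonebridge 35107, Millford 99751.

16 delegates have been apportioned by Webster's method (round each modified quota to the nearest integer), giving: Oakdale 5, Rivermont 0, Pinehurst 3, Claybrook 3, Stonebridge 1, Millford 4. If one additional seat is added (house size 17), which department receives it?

Oakdale

Priority for the next seat is population ÷ (current seats + 0.5).
Priorities: Oakdale 26084.727, Rivermont 18154.000, Pinehurst 20518.286, Claybrook 21079.429, Stonebridge 23404.667, Millford 22166.889.
Highest priority: Oakdale.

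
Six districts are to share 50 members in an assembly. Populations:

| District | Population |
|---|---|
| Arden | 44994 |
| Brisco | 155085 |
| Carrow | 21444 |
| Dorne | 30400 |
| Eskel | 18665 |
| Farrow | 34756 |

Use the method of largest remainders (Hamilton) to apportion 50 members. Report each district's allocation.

Arden=7, Brisco=25, Carrow=4, Dorne=5, Eskel=3, Farrow=6

The standard divisor is 305344/50 ≈ 6106.88.
Standard quotas: Arden 7.3678, Brisco 25.3951, Carrow 3.5114, Dorne 4.9780, Eskel 3.0564, Farrow 5.6913.
Lower quotas: Arden 7, Brisco 25, Carrow 3, Dorne 4, Eskel 3, Farrow 5 (sum 47, leaving 3 seats).
Remainders in descending order: Dorne 0.9780, Farrow 0.6913, Carrow 0.5114, Brisco 0.3951, Arden 0.3678, Eskel 0.0564.
Largest remainders: Dorne, Farrow, Carrow receive the extra seats.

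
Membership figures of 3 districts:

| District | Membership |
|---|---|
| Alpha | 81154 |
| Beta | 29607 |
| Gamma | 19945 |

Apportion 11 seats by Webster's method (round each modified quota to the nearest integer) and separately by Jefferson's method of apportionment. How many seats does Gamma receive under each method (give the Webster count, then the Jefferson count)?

Webster: Alpha 7, Beta 2, Gamma 2.
Jefferson: Alpha 8, Beta 2, Gamma 1.
Gamma gets 2 under Webster and 1 under Jefferson.

2 and 1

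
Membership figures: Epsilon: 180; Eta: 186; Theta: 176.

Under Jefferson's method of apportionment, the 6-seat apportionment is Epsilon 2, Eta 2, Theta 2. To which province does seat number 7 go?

Eta

Priority for the next seat is population ÷ (current seats + 1).
Priorities: Epsilon 60.000, Eta 62.000, Theta 58.667.
Highest priority: Eta.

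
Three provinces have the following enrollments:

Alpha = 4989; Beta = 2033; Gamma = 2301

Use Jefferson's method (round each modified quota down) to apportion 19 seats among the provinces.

Standard divisor 9323/19 ≈ 490.684; standard quotas: Alpha 10.167, Beta 4.143, Gamma 4.689.
Rounding down gives 10, 4, 4 = 18 seats, so the divisor must be adjusted.
With modified divisor 457: modified quotas Alpha 10.917, Beta 4.449, Gamma 5.035.
Rounding down: Alpha 10, Beta 4, Gamma 5 (total 19).

Alpha 10, Beta 4, Gamma 5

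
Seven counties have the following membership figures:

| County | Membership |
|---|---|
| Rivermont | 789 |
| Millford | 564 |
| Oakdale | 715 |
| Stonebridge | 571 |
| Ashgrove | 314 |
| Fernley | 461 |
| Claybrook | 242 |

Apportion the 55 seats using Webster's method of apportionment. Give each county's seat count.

Standard divisor 3656/55 ≈ 66.473; standard quotas: Rivermont 11.870, Millford 8.485, Oakdale 10.756, Stonebridge 8.590, Ashgrove 4.724, Fernley 6.935, Claybrook 3.641.
Rounding to the nearest integer gives 12, 8, 11, 9, 5, 7, 4 = 56 seats, so the divisor must be adjusted.
With modified divisor 67.6: modified quotas Rivermont 11.672, Millford 8.343, Oakdale 10.577, Stonebridge 8.447, Ashgrove 4.645, Fernley 6.820, Claybrook 3.580.
Rounding to the nearest integer: Rivermont 12, Millford 8, Oakdale 11, Stonebridge 8, Ashgrove 5, Fernley 7, Claybrook 4 (total 55).

Rivermont 12, Millford 8, Oakdale 11, Stonebridge 8, Ashgrove 5, Fernley 7, Claybrook 4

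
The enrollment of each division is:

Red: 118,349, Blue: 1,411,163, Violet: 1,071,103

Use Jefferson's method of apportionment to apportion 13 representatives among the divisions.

Red=0; Blue=7; Violet=6

Standard divisor 2600615/13 ≈ 200047.308; standard quotas: Red 0.592, Blue 7.054, Violet 5.354.
Rounding down gives 0, 7, 5 = 12 seats, so the divisor must be adjusted.
With modified divisor 177500: modified quotas Red 0.667, Blue 7.950, Violet 6.034.
Rounding down: Red 0, Blue 7, Violet 6 (total 13).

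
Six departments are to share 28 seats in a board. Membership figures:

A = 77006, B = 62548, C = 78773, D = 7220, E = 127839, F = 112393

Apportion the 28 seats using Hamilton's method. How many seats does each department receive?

Total 465779; standard divisor 465779/28 ≈ 16634.964.
Standard quotas: A 4.6292, B 3.7600, C 4.7354, D 0.4340, E 7.6850, F 6.7564.
Lower quotas: A 4, B 3, C 4, D 0, E 7, F 6 (sum 24, leaving 4 seats).
Remainders in descending order: B 0.7600, F 0.7564, C 0.7354, E 0.6850, A 0.6292, D 0.4340.
Largest remainders: B, F, C, E receive the extra seats.

A 4; B 4; C 5; D 0; E 8; F 7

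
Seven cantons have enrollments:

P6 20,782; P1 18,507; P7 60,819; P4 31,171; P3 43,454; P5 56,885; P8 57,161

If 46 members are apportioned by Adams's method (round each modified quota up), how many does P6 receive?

4

Standard divisor 288779/46 ≈ 6277.804; standard quotas: P6 3.310, P1 2.948, P7 9.688, P4 4.965, P3 6.922, P5 9.061, P8 9.105.
Rounding up gives 4, 3, 10, 5, 7, 10, 10 = 49 seats, so the divisor must be adjusted.
With modified divisor 6800: modified quotas P6 3.056, P1 2.722, P7 8.944, P4 4.584, P3 6.390, P5 8.365, P8 8.406.
Rounding up: P6 4, P1 3, P7 9, P4 5, P3 7, P5 9, P8 9 (total 46).
P6 receives 4.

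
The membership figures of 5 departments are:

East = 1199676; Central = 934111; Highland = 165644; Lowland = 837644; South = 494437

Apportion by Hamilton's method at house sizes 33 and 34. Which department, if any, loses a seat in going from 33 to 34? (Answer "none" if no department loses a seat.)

At 33 seats: East 11, Central 8, Highland 2, Lowland 8, South 4.
At 34 seats: East 11, Central 9, Highland 1, Lowland 8, South 5.
Highland drops from 2 to 1.

Highland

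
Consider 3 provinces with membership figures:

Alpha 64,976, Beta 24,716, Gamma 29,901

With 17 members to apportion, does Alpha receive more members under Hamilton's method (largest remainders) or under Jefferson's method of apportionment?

Jefferson

Hamilton: Alpha 9, Beta 4, Gamma 4.
Jefferson: Alpha 10, Beta 3, Gamma 4.
Alpha gets 9 under Hamilton and 10 under Jefferson.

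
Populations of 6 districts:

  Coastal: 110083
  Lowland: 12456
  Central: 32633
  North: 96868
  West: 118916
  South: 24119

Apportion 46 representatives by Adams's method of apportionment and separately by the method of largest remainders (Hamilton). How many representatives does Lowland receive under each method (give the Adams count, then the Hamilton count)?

2 and 1

Adams: Coastal 13, Lowland 2, Central 4, North 11, West 13, South 3.
Hamilton: Coastal 13, Lowland 1, Central 4, North 11, West 14, South 3.
Lowland gets 2 under Adams and 1 under Hamilton.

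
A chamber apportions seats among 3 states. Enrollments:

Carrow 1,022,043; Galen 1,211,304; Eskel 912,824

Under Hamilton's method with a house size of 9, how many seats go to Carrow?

3

The standard divisor is 3146171/9 ≈ 349574.556.
Standard quotas: Carrow 2.9237, Galen 3.4651, Eskel 2.6112.
Lower quotas: Carrow 2, Galen 3, Eskel 2 (sum 7, leaving 2 seats).
Remainders in descending order: Carrow 0.9237, Eskel 0.6112, Galen 0.4651.
The surplus seats go to Carrow, Eskel.
Carrow receives 3.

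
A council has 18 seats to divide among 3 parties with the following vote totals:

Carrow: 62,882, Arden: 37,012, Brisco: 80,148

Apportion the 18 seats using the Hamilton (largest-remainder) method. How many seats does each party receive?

The standard divisor is 180042/18 ≈ 10002.333.
Standard quotas: Carrow 6.2867, Arden 3.7003, Brisco 8.0129.
Lower quotas: Carrow 6, Arden 3, Brisco 8 (sum 17, leaving 1 seat).
Remainders in descending order: Arden 0.7003, Carrow 0.2867, Brisco 0.0129.
Largest remainder: Arden receives the extra seat.

Carrow: 6, Arden: 4, Brisco: 8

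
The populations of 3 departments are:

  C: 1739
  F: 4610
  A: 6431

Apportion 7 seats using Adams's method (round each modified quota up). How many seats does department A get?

Standard divisor 12780/7 ≈ 1825.714; standard quotas: C 0.953, F 2.525, A 3.522.
Rounding up gives 1, 3, 4 = 8 seats, so the divisor must be adjusted.
With modified divisor 2200: modified quotas C 0.790, F 2.095, A 2.923.
Rounding up: C 1, F 3, A 3 (total 7).
A receives 3.

3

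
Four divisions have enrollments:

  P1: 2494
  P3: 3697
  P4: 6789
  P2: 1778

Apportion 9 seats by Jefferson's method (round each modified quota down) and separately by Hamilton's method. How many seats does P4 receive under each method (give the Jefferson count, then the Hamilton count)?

Jefferson: P1 1, P3 2, P4 5, P2 1.
Hamilton: P1 2, P3 2, P4 4, P2 1.
P4 gets 5 under Jefferson and 4 under Hamilton.

5 and 4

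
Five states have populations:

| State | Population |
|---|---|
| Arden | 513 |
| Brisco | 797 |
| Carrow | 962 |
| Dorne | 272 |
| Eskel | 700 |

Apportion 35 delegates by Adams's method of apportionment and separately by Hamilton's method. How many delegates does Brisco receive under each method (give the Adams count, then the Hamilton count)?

Adams: Arden 6, Brisco 8, Carrow 10, Dorne 3, Eskel 8.
Hamilton: Arden 5, Brisco 9, Carrow 10, Dorne 3, Eskel 8.
Brisco gets 8 under Adams and 9 under Hamilton.

8 and 9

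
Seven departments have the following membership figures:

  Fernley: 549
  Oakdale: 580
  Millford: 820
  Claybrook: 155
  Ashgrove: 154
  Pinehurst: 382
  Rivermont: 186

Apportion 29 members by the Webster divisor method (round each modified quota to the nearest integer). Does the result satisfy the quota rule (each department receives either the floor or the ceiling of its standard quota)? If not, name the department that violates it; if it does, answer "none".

Standard quotas: Fernley 5.634, Oakdale 5.952, Millford 8.415, Claybrook 1.591, Ashgrove 1.580, Pinehurst 3.920, Rivermont 1.909.
Webster allocation: Fernley 5, Oakdale 6, Millford 8, Claybrook 2, Ashgrove 2, Pinehurst 4, Rivermont 2.
Every allocation lies between the lower and upper quota.

none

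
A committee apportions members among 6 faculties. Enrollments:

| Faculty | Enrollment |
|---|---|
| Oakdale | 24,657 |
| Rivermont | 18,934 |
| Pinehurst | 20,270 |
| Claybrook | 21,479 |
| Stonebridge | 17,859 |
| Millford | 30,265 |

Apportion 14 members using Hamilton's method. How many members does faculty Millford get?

Standard divisor: 133464 ÷ 14 ≈ 9533.143.
Standard quotas: Oakdale 2.5865, Rivermont 1.9861, Pinehurst 2.1263, Claybrook 2.2531, Stonebridge 1.8734, Millford 3.1747.
Lower quotas: Oakdale 2, Rivermont 1, Pinehurst 2, Claybrook 2, Stonebridge 1, Millford 3 (sum 11, leaving 3 seats).
Remainders in descending order: Rivermont 0.9861, Stonebridge 0.8734, Oakdale 0.5865, Claybrook 0.2531, Millford 0.1747, Pinehurst 0.1263.
Largest remainders: Rivermont, Stonebridge, Oakdale receive the extra seats.
Millford receives 3.

3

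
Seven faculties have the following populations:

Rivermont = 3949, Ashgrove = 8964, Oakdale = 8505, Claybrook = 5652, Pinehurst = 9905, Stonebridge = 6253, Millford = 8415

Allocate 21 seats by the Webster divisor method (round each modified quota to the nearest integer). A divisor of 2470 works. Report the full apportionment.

Rivermont=2, Ashgrove=4, Oakdale=3, Claybrook=2, Pinehurst=4, Stonebridge=3, Millford=3

With modified divisor 2470: modified quotas Rivermont 1.599, Ashgrove 3.629, Oakdale 3.443, Claybrook 2.288, Pinehurst 4.010, Stonebridge 2.532, Millford 3.407.
Rounding to the nearest integer: Rivermont 2, Ashgrove 4, Oakdale 3, Claybrook 2, Pinehurst 4, Stonebridge 3, Millford 3 (total 21).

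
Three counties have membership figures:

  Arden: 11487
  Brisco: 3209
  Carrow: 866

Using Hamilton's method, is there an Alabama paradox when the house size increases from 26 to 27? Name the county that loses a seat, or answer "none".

At 26 seats: Arden 19, Brisco 5, Carrow 2.
At 27 seats: Arden 20, Brisco 6, Carrow 1.
Carrow drops from 2 to 1.

Carrow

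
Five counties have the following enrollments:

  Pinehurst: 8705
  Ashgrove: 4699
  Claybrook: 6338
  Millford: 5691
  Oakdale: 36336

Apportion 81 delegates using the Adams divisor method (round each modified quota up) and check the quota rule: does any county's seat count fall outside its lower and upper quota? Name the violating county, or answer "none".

Oakdale

Standard quotas: Pinehurst 11.415, Ashgrove 6.162, Claybrook 8.311, Millford 7.463, Oakdale 47.649.
Adams allocation: Pinehurst 12, Ashgrove 6, Claybrook 9, Millford 8, Oakdale 46.
Oakdale has quota 47.649 (lower 47, upper 48) but receives 46 — outside the quota interval.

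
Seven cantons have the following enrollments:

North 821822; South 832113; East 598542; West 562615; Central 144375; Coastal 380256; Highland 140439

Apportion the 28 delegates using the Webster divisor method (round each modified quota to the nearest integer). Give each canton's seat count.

Standard divisor 3480162/28 ≈ 124291.5; standard quotas: North 6.612, South 6.695, East 4.816, West 4.527, Central 1.162, Coastal 3.059, Highland 1.130.
Rounding to the nearest integer gives 7, 7, 5, 5, 1, 3, 1 = 29 seats, so the divisor must be adjusted.
With modified divisor 125700: modified quotas North 6.538, South 6.620, East 4.762, West 4.476, Central 1.149, Coastal 3.025, Highland 1.117.
Rounding to the nearest integer: North 7, South 7, East 5, West 4, Central 1, Coastal 3, Highland 1 (total 28).

North: 7, South: 7, East: 5, West: 4, Central: 1, Coastal: 3, Highland: 1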